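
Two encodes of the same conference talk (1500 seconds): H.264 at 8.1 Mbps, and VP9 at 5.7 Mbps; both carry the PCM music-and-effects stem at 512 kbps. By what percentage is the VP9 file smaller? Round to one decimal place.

27.9%

Audio: 512 kbps = 0.512 Mbps.
H.264: 8.612 Mbps × 1500 s = 12918.0 Mb = 1.615 GB.
VP9: 6.212 Mbps × 1500 s = 9318.0 Mb = 1.165 GB.
Reduction: (1 − 1.165/1.615) × 100 = 27.87%.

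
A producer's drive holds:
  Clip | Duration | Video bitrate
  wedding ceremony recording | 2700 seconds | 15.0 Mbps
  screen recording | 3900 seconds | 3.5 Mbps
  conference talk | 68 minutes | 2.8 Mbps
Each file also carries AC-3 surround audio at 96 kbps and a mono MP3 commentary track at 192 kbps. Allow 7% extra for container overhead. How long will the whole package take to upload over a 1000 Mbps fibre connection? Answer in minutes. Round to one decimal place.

Audio total: 96 + 192 = 288 kbps = 0.288 Mbps.
wedding ceremony recording: 15.288 Mbps × 2700 s × 1.07 = 44167.0 Mb
screen recording: 3.788 Mbps × 3900 s × 1.07 = 15807.3 Mb
conference talk: 3.088 Mbps × 4080 s × 1.07 = 13481.0 Mb
Total: 73455.3 Mb = 9181.9 MB.
At 1000 Mbps: 73455.3 / 1000 = 73 s ≈ 1.22 minutes.

1.2 minutes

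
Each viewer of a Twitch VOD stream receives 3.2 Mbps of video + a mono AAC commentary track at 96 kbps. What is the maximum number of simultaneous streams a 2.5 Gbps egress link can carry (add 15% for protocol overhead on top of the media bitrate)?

659

Audio: 96 kbps = 0.096 Mbps.
Per-viewer media rate: 3.296 Mbps.
On the wire with 15% overhead: 3.790 Mbps.
2.5 Gbps = 2,500 Mbps; 2,500 / 3.790 = 659.56 → 659 viewers.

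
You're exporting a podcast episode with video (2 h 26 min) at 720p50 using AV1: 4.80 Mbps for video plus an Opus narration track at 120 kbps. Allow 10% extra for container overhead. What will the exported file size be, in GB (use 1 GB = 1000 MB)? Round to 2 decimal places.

2 h 26 min = 146 min = 8760 s
Audio: 120 kbps = 0.120 Mbps.
Total bitrate: 4.80 + 0.120 = 4.920 Mbps.
Stream data: 4.920 Mbps × 8760 s = 43099.2 Mb.
With 10% container overhead: ×1.10.
47,409 Mb ÷ 8 = 5,926 MB → 5.926 GB.

5.93 GB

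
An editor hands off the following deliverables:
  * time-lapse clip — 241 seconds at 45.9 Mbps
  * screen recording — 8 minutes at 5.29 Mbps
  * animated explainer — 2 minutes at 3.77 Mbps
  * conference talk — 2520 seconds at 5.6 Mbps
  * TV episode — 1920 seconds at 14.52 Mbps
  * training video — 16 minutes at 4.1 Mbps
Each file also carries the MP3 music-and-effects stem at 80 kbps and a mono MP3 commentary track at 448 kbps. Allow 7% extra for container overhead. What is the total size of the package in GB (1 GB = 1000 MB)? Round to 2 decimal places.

8.46 GB

Audio total: 80 + 448 = 528 kbps = 0.528 Mbps.
time-lapse clip: 46.428 Mbps × 241 s × 1.07 = 11972.4 Mb
screen recording: 5.818 Mbps × 480 s × 1.07 = 2988.1 Mb
animated explainer: 4.298 Mbps × 120 s × 1.07 = 551.9 Mb
conference talk: 6.128 Mbps × 2520 s × 1.07 = 16523.5 Mb
TV episode: 15.048 Mbps × 1920 s × 1.07 = 30914.6 Mb
training video: 4.628 Mbps × 960 s × 1.07 = 4753.9 Mb
Total: 67704.4 Mb = 8463.1 MB.
= 8.463 GB.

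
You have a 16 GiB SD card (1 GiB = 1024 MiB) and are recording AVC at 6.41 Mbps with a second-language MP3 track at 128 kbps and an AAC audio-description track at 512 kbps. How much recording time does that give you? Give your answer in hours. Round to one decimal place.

Audio total: 128 + 512 = 640 kbps = 0.640 Mbps.
Total bitrate: 6.41 + 0.640 = 7.050 Mbps.
Capacity: 16 GiB = 137,439 Mb.
Recording time: 137,439 / 7.050 = 19,495 s ≈ 5.42 hours.

5.4 hours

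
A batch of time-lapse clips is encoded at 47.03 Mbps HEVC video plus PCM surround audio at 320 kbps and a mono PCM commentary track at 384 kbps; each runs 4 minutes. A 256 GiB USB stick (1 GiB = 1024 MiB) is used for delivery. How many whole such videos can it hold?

4 min = 240 s
Audio total: 320 + 384 = 704 kbps = 0.704 Mbps.
Total bitrate: 47.734 Mbps.
Per item: 47.734 Mbps × 240 s = 11,456 Mb = 1,432 MB.
Capacity: 256 GiB = 2,199,023 Mb; 191.95 items → 191 complete.

191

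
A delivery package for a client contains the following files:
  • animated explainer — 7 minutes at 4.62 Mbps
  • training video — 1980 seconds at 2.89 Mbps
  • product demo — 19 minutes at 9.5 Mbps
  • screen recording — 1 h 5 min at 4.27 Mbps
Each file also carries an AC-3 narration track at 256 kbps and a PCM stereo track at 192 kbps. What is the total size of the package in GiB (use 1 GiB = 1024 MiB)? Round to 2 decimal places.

4.48 GiB

Audio total: 256 + 192 = 448 kbps = 0.448 Mbps.
animated explainer: 5.068 Mbps × 420 s = 2128.6 Mb
training video: 3.338 Mbps × 1980 s = 6609.2 Mb
product demo: 9.948 Mbps × 1140 s = 11340.7 Mb
screen recording: 4.718 Mbps × 3900 s = 18400.2 Mb
Total: 38478.7 Mb = 4809.8 MB.
= 4.480 GiB.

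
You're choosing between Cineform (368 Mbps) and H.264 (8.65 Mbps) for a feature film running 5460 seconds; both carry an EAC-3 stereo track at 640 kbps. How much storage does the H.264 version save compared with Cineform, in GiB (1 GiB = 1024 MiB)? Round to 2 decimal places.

Audio: 640 kbps = 0.640 Mbps.
Cineform: 368.640 Mbps × 5460 s = 2012774.4 Mb = 234.318 GiB.
H.264: 9.290 Mbps × 5460 s = 50723.4 Mb = 5.905 GiB.
Saving: 234.318 − 5.905 = 228.413 GiB.

228.41 GiB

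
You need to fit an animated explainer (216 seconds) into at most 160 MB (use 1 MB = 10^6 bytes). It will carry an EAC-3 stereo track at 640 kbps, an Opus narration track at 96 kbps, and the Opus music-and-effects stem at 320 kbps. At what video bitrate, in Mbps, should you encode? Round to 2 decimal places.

Budget: 160 MB = 1280.0 Mb.
Total bitrate budget: 1280.0 Mb / 216 s = 5.926 Mbps.
Audio total: 640 + 96 + 320 = 1056 kbps = 1.056 Mbps.
Video: 5.926 − 1.056 = 4.870 Mbps.

4.87 Mbps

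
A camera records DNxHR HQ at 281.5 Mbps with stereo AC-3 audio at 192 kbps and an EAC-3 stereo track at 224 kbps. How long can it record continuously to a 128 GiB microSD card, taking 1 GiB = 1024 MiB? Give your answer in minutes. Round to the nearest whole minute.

65 minutes

Audio total: 192 + 224 = 416 kbps = 0.416 Mbps.
Total bitrate: 281.5 + 0.416 = 281.916 Mbps.
Capacity: 128 GiB = 1,099,512 Mb.
Recording time: 1,099,512 / 281.916 = 3,900 s ≈ 65.0 minutes.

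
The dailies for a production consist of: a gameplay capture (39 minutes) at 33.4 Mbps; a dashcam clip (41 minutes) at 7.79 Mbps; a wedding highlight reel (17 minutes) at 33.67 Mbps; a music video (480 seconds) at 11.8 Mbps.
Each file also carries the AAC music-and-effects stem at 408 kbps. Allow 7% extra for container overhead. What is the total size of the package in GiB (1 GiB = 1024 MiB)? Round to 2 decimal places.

Audio: 408 kbps = 0.408 Mbps.
gameplay capture: 33.808 Mbps × 2340 s × 1.07 = 84648.5 Mb
dashcam clip: 8.198 Mbps × 2460 s × 1.07 = 21578.8 Mb
wedding highlight reel: 34.078 Mbps × 1020 s × 1.07 = 37192.7 Mb
music video: 12.208 Mbps × 480 s × 1.07 = 6270.0 Mb
Total: 149690.0 Mb = 18711.3 MB.
= 17.43 GiB.

17.43 GiB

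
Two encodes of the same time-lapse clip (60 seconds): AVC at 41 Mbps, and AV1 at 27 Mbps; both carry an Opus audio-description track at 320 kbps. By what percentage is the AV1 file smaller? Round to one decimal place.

Audio: 320 kbps = 0.320 Mbps.
AVC: 41.320 Mbps × 60 s = 2479.2 Mb = 309.900 MB.
AV1: 27.320 Mbps × 60 s = 1639.2 Mb = 204.900 MB.
Reduction: (1 − 204.900/309.900) × 100 = 33.88%.

33.9%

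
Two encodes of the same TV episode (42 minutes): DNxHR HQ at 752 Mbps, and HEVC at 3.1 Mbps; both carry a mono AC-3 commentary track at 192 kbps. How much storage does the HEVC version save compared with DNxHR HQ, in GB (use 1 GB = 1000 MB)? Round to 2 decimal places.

42 min = 2520 s
Audio: 192 kbps = 0.192 Mbps.
DNxHR HQ: 752.192 Mbps × 2520 s = 1895523.8 Mb = 236.940 GB.
HEVC: 3.292 Mbps × 2520 s = 8295.8 Mb = 1.037 GB.
Saving: 236.940 − 1.037 = 235.904 GB.

235.90 GB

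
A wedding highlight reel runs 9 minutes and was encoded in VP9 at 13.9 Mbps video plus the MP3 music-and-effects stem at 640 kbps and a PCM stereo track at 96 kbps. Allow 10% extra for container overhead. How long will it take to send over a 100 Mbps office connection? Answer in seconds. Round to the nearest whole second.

87 seconds

9 min = 540 s
Audio total: 640 + 96 = 736 kbps = 0.736 Mbps.
Total bitrate: 14.636 Mbps.
File: 14.636 Mbps × 540 s = 7903.4 Mb.
With 10% container overhead: ×1.10. → 8693.8 Mb.
At 100 Mbps: 8693.8 / 100 = 86.9 s ≈ 86.9 seconds.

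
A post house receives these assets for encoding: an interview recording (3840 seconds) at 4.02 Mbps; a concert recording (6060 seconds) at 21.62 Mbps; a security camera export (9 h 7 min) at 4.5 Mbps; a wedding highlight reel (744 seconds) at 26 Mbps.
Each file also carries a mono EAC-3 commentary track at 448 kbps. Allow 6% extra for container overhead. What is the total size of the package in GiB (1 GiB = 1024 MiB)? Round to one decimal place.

41.1 GiB

Audio: 448 kbps = 0.448 Mbps.
interview recording: 4.468 Mbps × 3840 s × 1.06 = 18186.5 Mb
concert recording: 22.068 Mbps × 6060 s × 1.06 = 141756.0 Mb
security camera export: 4.948 Mbps × 32820 s × 1.06 = 172137.0 Mb
wedding highlight reel: 26.448 Mbps × 744 s × 1.06 = 20858.0 Mb
Total: 352937.5 Mb = 44117.2 MB.
= 41.09 GiB.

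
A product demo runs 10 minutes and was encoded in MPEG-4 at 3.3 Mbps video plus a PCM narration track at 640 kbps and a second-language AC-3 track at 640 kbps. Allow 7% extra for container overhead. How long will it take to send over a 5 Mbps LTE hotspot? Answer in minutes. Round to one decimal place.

9.8 minutes

10 min = 600 s
Audio total: 640 + 640 = 1280 kbps = 1.280 Mbps.
Total bitrate: 4.580 Mbps.
File: 4.580 Mbps × 600 s = 2748.0 Mb.
With 7% container overhead: ×1.07. → 2940.4 Mb.
At 5 Mbps: 2940.4 / 5 = 588.1 s ≈ 9.8 minutes.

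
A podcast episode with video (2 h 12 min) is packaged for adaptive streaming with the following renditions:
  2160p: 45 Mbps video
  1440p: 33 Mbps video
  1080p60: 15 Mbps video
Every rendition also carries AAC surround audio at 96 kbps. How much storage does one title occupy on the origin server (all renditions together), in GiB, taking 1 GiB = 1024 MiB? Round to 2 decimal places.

86.01 GiB

2 h 12 min = 132 min = 7920 s
Audio: 96 kbps = 0.096 Mbps.
Sum of rendition bitrates: (45+0.096) + (33+0.096) + (15+0.096) = 93.288 Mbps.
× 7920 s = 738,841 Mb = 92,355 MB = 86.01 GiB.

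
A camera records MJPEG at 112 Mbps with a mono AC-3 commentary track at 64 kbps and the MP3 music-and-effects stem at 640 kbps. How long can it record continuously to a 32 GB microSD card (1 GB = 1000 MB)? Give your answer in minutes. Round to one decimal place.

37.9 minutes

Audio total: 64 + 640 = 704 kbps = 0.704 Mbps.
Total bitrate: 112 + 0.704 = 112.704 Mbps.
Capacity: 32 GB = 256,000 Mb.
Recording time: 256,000 / 112.704 = 2,271 s ≈ 37.9 minutes.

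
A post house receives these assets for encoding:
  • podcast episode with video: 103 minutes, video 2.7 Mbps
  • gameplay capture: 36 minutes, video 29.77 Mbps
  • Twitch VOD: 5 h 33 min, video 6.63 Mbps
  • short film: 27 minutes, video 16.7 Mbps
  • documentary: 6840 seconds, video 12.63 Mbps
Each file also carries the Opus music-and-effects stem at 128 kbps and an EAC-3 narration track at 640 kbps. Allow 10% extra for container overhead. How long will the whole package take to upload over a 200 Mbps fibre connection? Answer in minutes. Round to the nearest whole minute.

33 minutes

Audio total: 128 + 640 = 768 kbps = 0.768 Mbps.
podcast episode with video: 3.468 Mbps × 6180 s × 1.10 = 23575.5 Mb
gameplay capture: 30.538 Mbps × 2160 s × 1.10 = 72558.3 Mb
Twitch VOD: 7.398 Mbps × 19980 s × 1.10 = 162593.2 Mb
short film: 17.468 Mbps × 1620 s × 1.10 = 31128.0 Mb
documentary: 13.398 Mbps × 6840 s × 1.10 = 100806.6 Mb
Total: 390661.5 Mb = 48832.7 MB.
At 200 Mbps: 390661.5 / 200 = 1953 s ≈ 32.6 minutes.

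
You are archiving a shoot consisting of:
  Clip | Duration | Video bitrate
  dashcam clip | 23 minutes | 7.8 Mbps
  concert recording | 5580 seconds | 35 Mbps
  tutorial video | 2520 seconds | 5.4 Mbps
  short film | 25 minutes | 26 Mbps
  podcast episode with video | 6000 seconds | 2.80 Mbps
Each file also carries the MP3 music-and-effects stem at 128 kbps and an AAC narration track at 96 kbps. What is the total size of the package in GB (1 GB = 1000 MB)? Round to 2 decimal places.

Audio total: 128 + 96 = 224 kbps = 0.224 Mbps.
dashcam clip: 8.024 Mbps × 1380 s = 11073.1 Mb
concert recording: 35.224 Mbps × 5580 s = 196549.9 Mb
tutorial video: 5.624 Mbps × 2520 s = 14172.5 Mb
short film: 26.224 Mbps × 1500 s = 39336.0 Mb
podcast episode with video: 3.024 Mbps × 6000 s = 18144.0 Mb
Total: 279275.5 Mb = 34909.4 MB.
= 34.91 GB.

34.91 GB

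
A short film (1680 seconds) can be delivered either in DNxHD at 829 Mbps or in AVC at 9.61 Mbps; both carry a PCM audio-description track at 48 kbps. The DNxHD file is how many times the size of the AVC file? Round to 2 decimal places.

Audio: 48 kbps = 0.048 Mbps.
DNxHD: 829.048 Mbps × 1680 s = 1392800.6 Mb = 162.143 GiB.
AVC: 9.658 Mbps × 1680 s = 16225.4 Mb = 1.889 GiB.
Ratio: 162.143 / 1.889 = 85.841.

85.84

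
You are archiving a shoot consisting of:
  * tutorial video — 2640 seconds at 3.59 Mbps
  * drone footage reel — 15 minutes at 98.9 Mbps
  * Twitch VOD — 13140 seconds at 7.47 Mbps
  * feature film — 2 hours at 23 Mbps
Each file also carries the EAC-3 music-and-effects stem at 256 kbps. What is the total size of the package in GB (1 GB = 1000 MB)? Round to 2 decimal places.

46.04 GB

Audio: 256 kbps = 0.256 Mbps.
tutorial video: 3.846 Mbps × 2640 s = 10153.4 Mb
drone footage reel: 99.156 Mbps × 900 s = 89240.4 Mb
Twitch VOD: 7.726 Mbps × 13140 s = 101519.6 Mb
feature film: 23.256 Mbps × 7200 s = 167443.2 Mb
Total: 368356.7 Mb = 46044.6 MB.
= 46.04 GB.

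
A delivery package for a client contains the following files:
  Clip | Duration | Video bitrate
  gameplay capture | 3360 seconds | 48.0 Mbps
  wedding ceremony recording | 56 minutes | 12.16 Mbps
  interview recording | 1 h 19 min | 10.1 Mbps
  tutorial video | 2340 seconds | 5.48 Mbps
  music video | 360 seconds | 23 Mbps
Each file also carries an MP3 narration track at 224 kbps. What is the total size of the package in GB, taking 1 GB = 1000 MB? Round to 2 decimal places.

34.29 GB

Audio: 224 kbps = 0.224 Mbps.
gameplay capture: 48.224 Mbps × 3360 s = 162032.6 Mb
wedding ceremony recording: 12.384 Mbps × 3360 s = 41610.2 Mb
interview recording: 10.324 Mbps × 4740 s = 48935.8 Mb
tutorial video: 5.704 Mbps × 2340 s = 13347.4 Mb
music video: 23.224 Mbps × 360 s = 8360.6 Mb
Total: 274286.6 Mb = 34285.8 MB.
= 34.29 GB.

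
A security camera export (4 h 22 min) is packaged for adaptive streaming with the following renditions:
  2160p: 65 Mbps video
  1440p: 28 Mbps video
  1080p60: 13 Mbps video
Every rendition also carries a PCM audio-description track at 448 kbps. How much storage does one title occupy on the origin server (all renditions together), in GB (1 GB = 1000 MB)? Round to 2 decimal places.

4 h 22 min = 262 min = 15720 s
Audio: 448 kbps = 0.448 Mbps.
Sum of rendition bitrates: (65+0.448) + (28+0.448) + (13+0.448) = 107.344 Mbps.
× 15720 s = 1,687,448 Mb = 210,931 MB = 210.9 GB.

210.93 GB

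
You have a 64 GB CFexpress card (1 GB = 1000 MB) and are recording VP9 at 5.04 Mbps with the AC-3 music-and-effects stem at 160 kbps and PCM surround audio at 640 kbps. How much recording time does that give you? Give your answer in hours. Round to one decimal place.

Audio total: 160 + 640 = 800 kbps = 0.800 Mbps.
Total bitrate: 5.04 + 0.800 = 5.840 Mbps.
Capacity: 64 GB = 512,000 Mb.
Recording time: 512,000 / 5.840 = 87,671 s ≈ 24.4 hours.

24.4 hours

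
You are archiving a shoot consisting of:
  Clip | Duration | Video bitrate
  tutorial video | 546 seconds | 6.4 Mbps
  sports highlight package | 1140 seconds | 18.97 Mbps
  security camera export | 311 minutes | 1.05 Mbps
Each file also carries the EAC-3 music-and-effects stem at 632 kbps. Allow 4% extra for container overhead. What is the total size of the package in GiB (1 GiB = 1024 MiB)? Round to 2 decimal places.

6.97 GiB

Audio: 632 kbps = 0.632 Mbps.
tutorial video: 7.032 Mbps × 546 s × 1.04 = 3993.1 Mb
sports highlight package: 19.602 Mbps × 1140 s × 1.04 = 23240.1 Mb
security camera export: 1.682 Mbps × 18660 s × 1.04 = 32641.6 Mb
Total: 59874.7 Mb = 7484.3 MB.
= 6.970 GiB.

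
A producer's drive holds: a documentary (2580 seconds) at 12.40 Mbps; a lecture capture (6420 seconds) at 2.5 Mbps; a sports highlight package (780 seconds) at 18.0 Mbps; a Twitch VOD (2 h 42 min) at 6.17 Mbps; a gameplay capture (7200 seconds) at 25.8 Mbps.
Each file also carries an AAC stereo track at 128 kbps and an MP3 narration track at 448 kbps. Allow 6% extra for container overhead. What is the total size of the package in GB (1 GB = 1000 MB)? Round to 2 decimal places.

Audio total: 128 + 448 = 576 kbps = 0.576 Mbps.
documentary: 12.976 Mbps × 2580 s × 1.06 = 35486.8 Mb
lecture capture: 3.076 Mbps × 6420 s × 1.06 = 20932.8 Mb
sports highlight package: 18.576 Mbps × 780 s × 1.06 = 15358.6 Mb
Twitch VOD: 6.746 Mbps × 9720 s × 1.06 = 69505.4 Mb
gameplay capture: 26.376 Mbps × 7200 s × 1.06 = 201301.6 Mb
Total: 342585.2 Mb = 42823.2 MB.
= 42.82 GB.

42.82 GB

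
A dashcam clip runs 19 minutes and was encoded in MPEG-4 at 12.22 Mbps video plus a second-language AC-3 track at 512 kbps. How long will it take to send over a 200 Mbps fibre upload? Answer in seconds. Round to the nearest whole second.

73 seconds

19 min = 1140 s
Audio: 512 kbps = 0.512 Mbps.
Total bitrate: 12.732 Mbps.
File: 12.732 Mbps × 1140 s = 14514.5 Mb.
At 200 Mbps: 14514.5 / 200 = 72.6 s ≈ 72.6 seconds.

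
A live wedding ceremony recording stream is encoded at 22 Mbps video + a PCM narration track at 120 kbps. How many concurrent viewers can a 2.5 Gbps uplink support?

113

Audio: 120 kbps = 0.120 Mbps.
Per-viewer media rate: 22.120 Mbps.
2.5 Gbps = 2,500 Mbps; 2,500 / 22.120 = 113.02 → 113 viewers.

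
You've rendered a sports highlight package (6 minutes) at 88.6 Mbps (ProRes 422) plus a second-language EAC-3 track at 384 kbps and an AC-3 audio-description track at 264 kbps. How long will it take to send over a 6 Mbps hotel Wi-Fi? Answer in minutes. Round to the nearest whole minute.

6 min = 360 s
Audio total: 384 + 264 = 648 kbps = 0.648 Mbps.
Total bitrate: 89.248 Mbps.
File: 89.248 Mbps × 360 s = 32129.3 Mb.
At 6 Mbps: 32129.3 / 6 = 5354.9 s ≈ 89.2 minutes.

89 minutes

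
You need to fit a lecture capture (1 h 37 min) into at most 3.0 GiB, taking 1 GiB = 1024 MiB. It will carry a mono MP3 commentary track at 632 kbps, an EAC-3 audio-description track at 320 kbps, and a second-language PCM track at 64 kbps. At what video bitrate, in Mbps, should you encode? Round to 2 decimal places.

3.41 Mbps

Budget: 3.0 GiB = 25769.8 Mb.
1 h 37 min = 97 min = 5820 s
Total bitrate budget: 25769.8 Mb / 5820 s = 4.428 Mbps.
Audio total: 632 + 320 + 64 = 1016 kbps = 1.016 Mbps.
Video: 4.428 − 1.016 = 3.412 Mbps.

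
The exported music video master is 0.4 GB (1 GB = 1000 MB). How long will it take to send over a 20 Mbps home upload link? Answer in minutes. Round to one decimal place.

2.7 minutes

File: 0.4 GB = 3200.0 Mb.
At 20 Mbps: 3200.0 / 20 = 160.0 s ≈ 2.67 minutes.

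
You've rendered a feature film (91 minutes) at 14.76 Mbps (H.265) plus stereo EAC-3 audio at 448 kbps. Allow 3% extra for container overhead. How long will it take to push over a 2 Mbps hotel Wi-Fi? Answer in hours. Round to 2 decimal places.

11.88 hours

91 min = 5460 s
Audio: 448 kbps = 0.448 Mbps.
Total bitrate: 15.208 Mbps.
File: 15.208 Mbps × 5460 s = 83035.7 Mb.
With 3% container overhead: ×1.03. → 85526.8 Mb.
At 2 Mbps: 85526.8 / 2 = 42763.4 s ≈ 11.9 hours.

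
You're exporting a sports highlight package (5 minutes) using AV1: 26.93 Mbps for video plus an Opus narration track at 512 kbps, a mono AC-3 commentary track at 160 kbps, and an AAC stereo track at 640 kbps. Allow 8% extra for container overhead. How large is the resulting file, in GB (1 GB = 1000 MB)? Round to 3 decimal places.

1.144 GB

5 min = 300 s
Audio total: 512 + 160 + 640 = 1312 kbps = 1.312 Mbps.
Total bitrate: 26.93 + 1.312 = 28.242 Mbps.
Stream data: 28.242 Mbps × 300 s = 8472.6 Mb.
With 8% container overhead: ×1.08.
9,150 Mb ÷ 8 = 1,144 MB → 1.144 GB.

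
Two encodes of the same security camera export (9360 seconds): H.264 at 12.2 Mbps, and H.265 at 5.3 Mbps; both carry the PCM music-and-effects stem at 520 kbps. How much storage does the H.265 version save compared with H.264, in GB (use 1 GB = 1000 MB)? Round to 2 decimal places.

Audio: 520 kbps = 0.520 Mbps.
H.264: 12.720 Mbps × 9360 s = 119059.2 Mb = 14.882 GB.
H.265: 5.820 Mbps × 9360 s = 54475.2 Mb = 6.809 GB.
Saving: 14.882 − 6.809 = 8.073 GB.

8.07 GB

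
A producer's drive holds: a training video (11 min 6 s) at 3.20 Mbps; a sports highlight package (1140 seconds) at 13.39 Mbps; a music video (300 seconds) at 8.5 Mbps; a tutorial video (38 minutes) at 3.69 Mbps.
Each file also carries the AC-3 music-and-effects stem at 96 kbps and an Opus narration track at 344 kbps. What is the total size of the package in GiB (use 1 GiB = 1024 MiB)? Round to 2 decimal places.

3.53 GiB

Audio total: 96 + 344 = 440 kbps = 0.440 Mbps.
training video: 3.640 Mbps × 666 s = 2424.2 Mb
sports highlight package: 13.830 Mbps × 1140 s = 15766.2 Mb
music video: 8.940 Mbps × 300 s = 2682.0 Mb
tutorial video: 4.130 Mbps × 2280 s = 9416.4 Mb
Total: 30288.8 Mb = 3786.1 MB.
= 3.526 GiB.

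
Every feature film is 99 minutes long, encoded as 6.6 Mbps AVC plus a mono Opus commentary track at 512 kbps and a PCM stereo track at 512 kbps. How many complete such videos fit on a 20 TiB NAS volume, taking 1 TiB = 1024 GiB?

3884

99 min = 5940 s
Audio total: 512 + 512 = 1024 kbps = 1.024 Mbps.
Total bitrate: 7.624 Mbps.
Per item: 7.624 Mbps × 5940 s = 45,287 Mb = 5,661 MB.
Capacity: 20 TiB = 175,921,860 Mb; 3884.64 items → 3884 complete.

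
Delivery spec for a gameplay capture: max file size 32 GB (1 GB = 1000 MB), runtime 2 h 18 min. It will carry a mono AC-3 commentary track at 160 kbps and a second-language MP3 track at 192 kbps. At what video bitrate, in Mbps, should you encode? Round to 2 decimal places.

30.57 Mbps

Budget: 32 GB = 256000.0 Mb.
2 h 18 min = 138 min = 8280 s
Total bitrate budget: 256000.0 Mb / 8280 s = 30.918 Mbps.
Audio total: 160 + 192 = 352 kbps = 0.352 Mbps.
Video: 30.918 − 0.352 = 30.566 Mbps.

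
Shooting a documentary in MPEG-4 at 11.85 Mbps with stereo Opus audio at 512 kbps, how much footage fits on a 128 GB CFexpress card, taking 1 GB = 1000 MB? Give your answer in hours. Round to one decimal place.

23.0 hours

Audio: 512 kbps = 0.512 Mbps.
Total bitrate: 11.85 + 0.512 = 12.362 Mbps.
Capacity: 128 GB = 1,024,000 Mb.
Recording time: 1,024,000 / 12.362 = 82,834 s ≈ 23.0 hours.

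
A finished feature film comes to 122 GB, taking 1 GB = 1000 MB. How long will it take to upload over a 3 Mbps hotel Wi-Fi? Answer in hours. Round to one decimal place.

90.4 hours

File: 122 GB = 976000.0 Mb.
At 3 Mbps: 976000.0 / 3 = 325333.3 s ≈ 90.4 hours.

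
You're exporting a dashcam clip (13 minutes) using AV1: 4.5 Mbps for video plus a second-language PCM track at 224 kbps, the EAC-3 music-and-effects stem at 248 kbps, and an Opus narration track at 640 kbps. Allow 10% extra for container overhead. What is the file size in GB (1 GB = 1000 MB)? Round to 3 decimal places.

13 min = 780 s
Audio total: 224 + 248 + 640 = 1112 kbps = 1.112 Mbps.
Total bitrate: 4.5 + 1.112 = 5.612 Mbps.
Stream data: 5.612 Mbps × 780 s = 4377.4 Mb.
With 10% container overhead: ×1.10.
4,815 Mb ÷ 8 = 601.9 MB → 0.6019 GB.

0.602 GB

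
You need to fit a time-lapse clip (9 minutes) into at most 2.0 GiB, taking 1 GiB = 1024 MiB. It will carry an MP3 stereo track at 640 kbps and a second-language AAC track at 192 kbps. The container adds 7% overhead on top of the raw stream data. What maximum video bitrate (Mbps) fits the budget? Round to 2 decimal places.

28.90 Mbps

Budget: 2.0 GiB = 17179.9 Mb.
Stream payload after overhead: 17179.9 / 1.07 = 16056.0 Mb.
9 min = 540 s
Total bitrate budget: 16056.0 Mb / 540 s = 29.733 Mbps.
Audio total: 640 + 192 = 832 kbps = 0.832 Mbps.
Video: 29.733 − 0.832 = 28.901 Mbps.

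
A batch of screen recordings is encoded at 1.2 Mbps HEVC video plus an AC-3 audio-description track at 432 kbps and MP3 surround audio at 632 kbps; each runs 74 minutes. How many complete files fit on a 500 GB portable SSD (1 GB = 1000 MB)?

397

74 min = 4440 s
Audio total: 432 + 632 = 1064 kbps = 1.064 Mbps.
Total bitrate: 2.264 Mbps.
Per item: 2.264 Mbps × 4440 s = 10,052 Mb = 1,257 MB.
Capacity: 500 GB = 4,000,000 Mb; 397.92 items → 397 complete.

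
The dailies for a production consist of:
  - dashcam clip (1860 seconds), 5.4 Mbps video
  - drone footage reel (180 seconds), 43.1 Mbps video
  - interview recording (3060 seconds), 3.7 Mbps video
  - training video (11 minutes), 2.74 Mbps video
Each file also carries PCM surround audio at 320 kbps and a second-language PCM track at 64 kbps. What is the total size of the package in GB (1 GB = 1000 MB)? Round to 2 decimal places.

4.14 GB

Audio total: 320 + 64 = 384 kbps = 0.384 Mbps.
dashcam clip: 5.784 Mbps × 1860 s = 10758.2 Mb
drone footage reel: 43.484 Mbps × 180 s = 7827.1 Mb
interview recording: 4.084 Mbps × 3060 s = 12497.0 Mb
training video: 3.124 Mbps × 660 s = 2061.8 Mb
Total: 33144.2 Mb = 4143.0 MB.
= 4.143 GB.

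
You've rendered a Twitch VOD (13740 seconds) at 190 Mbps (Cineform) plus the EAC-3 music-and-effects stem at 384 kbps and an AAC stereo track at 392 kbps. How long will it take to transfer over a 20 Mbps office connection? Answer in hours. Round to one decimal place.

36.4 hours

Audio total: 384 + 392 = 776 kbps = 0.776 Mbps.
Total bitrate: 190.776 Mbps.
File: 190.776 Mbps × 13740 s = 2621262.2 Mb.
At 20 Mbps: 2621262.2 / 20 = 131063.1 s ≈ 36.4 hours.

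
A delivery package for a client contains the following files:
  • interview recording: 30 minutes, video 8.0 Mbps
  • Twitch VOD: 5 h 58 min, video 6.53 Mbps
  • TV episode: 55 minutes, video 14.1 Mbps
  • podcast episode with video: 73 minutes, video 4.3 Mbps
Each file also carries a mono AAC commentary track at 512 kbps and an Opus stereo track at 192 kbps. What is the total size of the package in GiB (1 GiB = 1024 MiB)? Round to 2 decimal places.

Audio total: 512 + 192 = 704 kbps = 0.704 Mbps.
interview recording: 8.704 Mbps × 1800 s = 15667.2 Mb
Twitch VOD: 7.234 Mbps × 21480 s = 155386.3 Mb
TV episode: 14.804 Mbps × 3300 s = 48853.2 Mb
podcast episode with video: 5.004 Mbps × 4380 s = 21917.5 Mb
Total: 241824.2 Mb = 30228.0 MB.
= 28.15 GiB.

28.15 GiB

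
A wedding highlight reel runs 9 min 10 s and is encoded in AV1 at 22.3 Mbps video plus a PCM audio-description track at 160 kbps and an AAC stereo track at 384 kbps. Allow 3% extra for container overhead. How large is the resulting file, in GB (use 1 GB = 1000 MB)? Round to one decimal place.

1.6 GB

9 min 10 s = 550 s
Audio total: 160 + 384 = 544 kbps = 0.544 Mbps.
Total bitrate: 22.3 + 0.544 = 22.844 Mbps.
Stream data: 22.844 Mbps × 550 s = 12564.2 Mb.
With 3% container overhead: ×1.03.
12,941 Mb ÷ 8 = 1,618 MB → 1.618 GB.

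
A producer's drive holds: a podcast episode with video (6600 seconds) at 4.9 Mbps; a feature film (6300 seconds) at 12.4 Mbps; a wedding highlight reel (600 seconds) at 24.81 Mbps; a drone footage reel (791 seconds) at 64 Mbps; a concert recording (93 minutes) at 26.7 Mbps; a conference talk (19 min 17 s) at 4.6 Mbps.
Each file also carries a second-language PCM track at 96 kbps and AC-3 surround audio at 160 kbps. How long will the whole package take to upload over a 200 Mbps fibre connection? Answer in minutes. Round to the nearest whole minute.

28 minutes

Audio total: 96 + 160 = 256 kbps = 0.256 Mbps.
podcast episode with video: 5.156 Mbps × 6600 s = 34029.6 Mb
feature film: 12.656 Mbps × 6300 s = 79732.8 Mb
wedding highlight reel: 25.066 Mbps × 600 s = 15039.6 Mb
drone footage reel: 64.256 Mbps × 791 s = 50826.5 Mb
concert recording: 26.956 Mbps × 5580 s = 150414.5 Mb
conference talk: 4.856 Mbps × 1157 s = 5618.4 Mb
Total: 335661.4 Mb = 41957.7 MB.
At 200 Mbps: 335661.4 / 200 = 1678 s ≈ 28 minutes.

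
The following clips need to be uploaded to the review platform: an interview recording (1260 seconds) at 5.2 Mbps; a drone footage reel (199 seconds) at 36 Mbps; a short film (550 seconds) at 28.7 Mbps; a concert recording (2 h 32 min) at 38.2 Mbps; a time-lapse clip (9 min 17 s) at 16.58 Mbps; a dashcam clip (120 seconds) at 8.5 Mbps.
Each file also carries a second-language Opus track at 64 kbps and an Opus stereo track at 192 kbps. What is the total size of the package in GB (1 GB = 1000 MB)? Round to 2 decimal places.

48.90 GB

Audio total: 64 + 192 = 256 kbps = 0.256 Mbps.
interview recording: 5.456 Mbps × 1260 s = 6874.6 Mb
drone footage reel: 36.256 Mbps × 199 s = 7214.9 Mb
short film: 28.956 Mbps × 550 s = 15925.8 Mb
concert recording: 38.456 Mbps × 9120 s = 350718.7 Mb
time-lapse clip: 16.836 Mbps × 557 s = 9377.7 Mb
dashcam clip: 8.756 Mbps × 120 s = 1050.7 Mb
Total: 391162.4 Mb = 48895.3 MB.
= 48.90 GB.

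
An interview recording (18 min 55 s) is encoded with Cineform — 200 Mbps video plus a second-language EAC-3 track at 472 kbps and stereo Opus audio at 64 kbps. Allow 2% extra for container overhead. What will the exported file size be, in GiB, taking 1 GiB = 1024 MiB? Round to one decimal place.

27.0 GiB

18 min 55 s = 1135 s
Audio total: 472 + 64 = 536 kbps = 0.536 Mbps.
Total bitrate: 200 + 0.536 = 200.536 Mbps.
Stream data: 200.536 Mbps × 1135 s = 227608.4 Mb.
With 2% container overhead: ×1.02.
232,161 Mb = 29,020,065,900 bytes ÷ 1,073,741,824 = 27.03 GiB.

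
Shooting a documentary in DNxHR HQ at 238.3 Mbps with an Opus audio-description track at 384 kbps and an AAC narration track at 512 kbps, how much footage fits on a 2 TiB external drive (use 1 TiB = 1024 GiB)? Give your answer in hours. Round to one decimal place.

20.4 hours

Audio total: 384 + 512 = 896 kbps = 0.896 Mbps.
Total bitrate: 238.3 + 0.896 = 239.196 Mbps.
Capacity: 2 TiB = 17,592,186 Mb.
Recording time: 17,592,186 / 239.196 = 73,547 s ≈ 20.4 hours.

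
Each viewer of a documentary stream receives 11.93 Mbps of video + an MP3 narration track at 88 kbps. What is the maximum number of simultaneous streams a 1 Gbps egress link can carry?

Audio: 88 kbps = 0.088 Mbps.
Per-viewer media rate: 12.018 Mbps.
1 Gbps = 1,000 Mbps; 1,000 / 12.018 = 83.21 → 83 viewers.

83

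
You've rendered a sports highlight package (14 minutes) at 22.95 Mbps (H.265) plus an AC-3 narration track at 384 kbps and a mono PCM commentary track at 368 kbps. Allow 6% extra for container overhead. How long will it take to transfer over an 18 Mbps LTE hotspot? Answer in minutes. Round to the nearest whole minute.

14 min = 840 s
Audio total: 384 + 368 = 752 kbps = 0.752 Mbps.
Total bitrate: 23.702 Mbps.
File: 23.702 Mbps × 840 s = 19909.7 Mb.
With 6% container overhead: ×1.06. → 21104.3 Mb.
At 18 Mbps: 21104.3 / 18 = 1172.5 s ≈ 19.5 minutes.

20 minutes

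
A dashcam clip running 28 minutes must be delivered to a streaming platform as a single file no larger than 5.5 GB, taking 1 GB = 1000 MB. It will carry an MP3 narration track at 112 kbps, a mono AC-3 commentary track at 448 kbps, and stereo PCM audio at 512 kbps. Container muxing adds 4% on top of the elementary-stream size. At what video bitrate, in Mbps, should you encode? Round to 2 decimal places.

Budget: 5.5 GB = 44000.0 Mb.
Stream payload after overhead: 44000.0 / 1.04 = 42307.7 Mb.
28 min = 1680 s
Total bitrate budget: 42307.7 Mb / 1680 s = 25.183 Mbps.
Audio total: 112 + 448 + 512 = 1072 kbps = 1.072 Mbps.
Video: 25.183 − 1.072 = 24.111 Mbps.

24.11 Mbps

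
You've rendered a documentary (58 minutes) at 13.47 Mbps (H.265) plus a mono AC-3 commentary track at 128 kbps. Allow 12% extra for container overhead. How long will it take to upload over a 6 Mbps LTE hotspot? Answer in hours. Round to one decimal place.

2.5 hours

58 min = 3480 s
Audio: 128 kbps = 0.128 Mbps.
Total bitrate: 13.598 Mbps.
File: 13.598 Mbps × 3480 s = 47321.0 Mb.
With 12% container overhead: ×1.12. → 52999.6 Mb.
At 6 Mbps: 52999.6 / 6 = 8833.3 s ≈ 2.45 hours.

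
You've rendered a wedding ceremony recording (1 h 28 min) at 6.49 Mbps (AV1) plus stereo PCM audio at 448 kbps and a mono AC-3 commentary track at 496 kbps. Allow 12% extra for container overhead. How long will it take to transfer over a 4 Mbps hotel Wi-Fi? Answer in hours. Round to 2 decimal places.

3.05 hours

1 h 28 min = 88 min = 5280 s
Audio total: 448 + 496 = 944 kbps = 0.944 Mbps.
Total bitrate: 7.434 Mbps.
File: 7.434 Mbps × 5280 s = 39251.5 Mb.
With 12% container overhead: ×1.12. → 43961.7 Mb.
At 4 Mbps: 43961.7 / 4 = 10990.4 s ≈ 3.05 hours.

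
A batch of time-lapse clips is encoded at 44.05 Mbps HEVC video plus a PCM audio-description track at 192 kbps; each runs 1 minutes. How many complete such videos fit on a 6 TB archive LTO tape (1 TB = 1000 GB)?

18082

Audio: 192 kbps = 0.192 Mbps.
Total bitrate: 44.242 Mbps.
Per item: 44.242 Mbps × 60 s = 2,655 Mb = 331.8 MB.
Capacity: 6 TB = 48,000,000 Mb; 18082.37 items → 18082 complete.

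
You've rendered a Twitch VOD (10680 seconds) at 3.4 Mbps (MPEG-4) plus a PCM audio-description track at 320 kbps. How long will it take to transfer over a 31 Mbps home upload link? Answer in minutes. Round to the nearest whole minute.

21 minutes

Audio: 320 kbps = 0.320 Mbps.
Total bitrate: 3.720 Mbps.
File: 3.720 Mbps × 10680 s = 39729.6 Mb.
At 31 Mbps: 39729.6 / 31 = 1281.6 s ≈ 21.4 minutes.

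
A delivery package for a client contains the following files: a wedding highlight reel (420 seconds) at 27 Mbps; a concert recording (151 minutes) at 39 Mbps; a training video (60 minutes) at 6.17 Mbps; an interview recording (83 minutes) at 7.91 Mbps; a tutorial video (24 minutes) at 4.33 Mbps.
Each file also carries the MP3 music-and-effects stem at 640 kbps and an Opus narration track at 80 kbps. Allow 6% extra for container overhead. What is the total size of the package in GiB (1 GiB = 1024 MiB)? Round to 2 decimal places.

Audio total: 640 + 80 = 720 kbps = 0.720 Mbps.
wedding highlight reel: 27.720 Mbps × 420 s × 1.06 = 12340.9 Mb
concert recording: 39.720 Mbps × 9060 s × 1.06 = 381455.0 Mb
training video: 6.890 Mbps × 3600 s × 1.06 = 26292.2 Mb
interview recording: 8.630 Mbps × 4980 s × 1.06 = 45556.0 Mb
tutorial video: 5.050 Mbps × 1440 s × 1.06 = 7708.3 Mb
Total: 473352.5 Mb = 59169.1 MB.
= 55.11 GiB.

55.11 GiB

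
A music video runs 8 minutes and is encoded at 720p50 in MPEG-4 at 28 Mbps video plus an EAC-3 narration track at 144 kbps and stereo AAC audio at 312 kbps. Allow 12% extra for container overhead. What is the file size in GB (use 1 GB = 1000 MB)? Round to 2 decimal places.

1.91 GB

8 min = 480 s
Audio total: 144 + 312 = 456 kbps = 0.456 Mbps.
Total bitrate: 28 + 0.456 = 28.456 Mbps.
Stream data: 28.456 Mbps × 480 s = 13658.9 Mb.
With 12% container overhead: ×1.12.
15,298 Mb ÷ 8 = 1,912 MB → 1.912 GB.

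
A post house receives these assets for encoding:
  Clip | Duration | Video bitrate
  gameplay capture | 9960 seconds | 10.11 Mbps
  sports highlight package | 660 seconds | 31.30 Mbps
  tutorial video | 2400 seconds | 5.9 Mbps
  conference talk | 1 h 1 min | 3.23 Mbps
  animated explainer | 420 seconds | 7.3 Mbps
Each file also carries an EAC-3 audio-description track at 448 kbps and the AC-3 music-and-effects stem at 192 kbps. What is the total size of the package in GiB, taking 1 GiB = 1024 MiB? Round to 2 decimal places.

18.78 GiB

Audio total: 448 + 192 = 640 kbps = 0.640 Mbps.
gameplay capture: 10.750 Mbps × 9960 s = 107070.0 Mb
sports highlight package: 31.940 Mbps × 660 s = 21080.4 Mb
tutorial video: 6.540 Mbps × 2400 s = 15696.0 Mb
conference talk: 3.870 Mbps × 3660 s = 14164.2 Mb
animated explainer: 7.940 Mbps × 420 s = 3334.8 Mb
Total: 161345.4 Mb = 20168.2 MB.
= 18.78 GiB.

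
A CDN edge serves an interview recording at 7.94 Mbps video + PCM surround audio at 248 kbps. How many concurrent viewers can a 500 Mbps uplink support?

61

Audio: 248 kbps = 0.248 Mbps.
Per-viewer media rate: 8.188 Mbps.
500 Mbps = 500.0 Mbps; 500.0 / 8.188 = 61.06 → 61 viewers.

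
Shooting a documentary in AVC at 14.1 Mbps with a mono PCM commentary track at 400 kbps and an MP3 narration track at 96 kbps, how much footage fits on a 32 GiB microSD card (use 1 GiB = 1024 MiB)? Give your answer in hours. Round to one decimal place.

Audio total: 400 + 96 = 496 kbps = 0.496 Mbps.
Total bitrate: 14.1 + 0.496 = 14.596 Mbps.
Capacity: 32 GiB = 274,878 Mb.
Recording time: 274,878 / 14.596 = 18,832 s ≈ 5.23 hours.

5.2 hours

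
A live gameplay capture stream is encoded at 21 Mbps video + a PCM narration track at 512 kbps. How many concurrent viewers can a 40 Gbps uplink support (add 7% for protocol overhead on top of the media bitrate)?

Audio: 512 kbps = 0.512 Mbps.
Per-viewer media rate: 21.512 Mbps.
On the wire with 7% overhead: 23.018 Mbps.
40 Gbps = 40,000 Mbps; 40,000 / 23.018 = 1737.78 → 1737 viewers.

1737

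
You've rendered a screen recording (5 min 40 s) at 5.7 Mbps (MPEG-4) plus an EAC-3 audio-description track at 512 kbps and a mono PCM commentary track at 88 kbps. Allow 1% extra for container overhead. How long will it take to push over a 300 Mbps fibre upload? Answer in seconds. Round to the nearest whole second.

7 seconds

5 min 40 s = 340 s
Audio total: 512 + 88 = 600 kbps = 0.600 Mbps.
Total bitrate: 6.300 Mbps.
File: 6.300 Mbps × 340 s = 2142.0 Mb.
With 1% container overhead: ×1.01. → 2163.4 Mb.
At 300 Mbps: 2163.4 / 300 = 7.2 s ≈ 7.21 seconds.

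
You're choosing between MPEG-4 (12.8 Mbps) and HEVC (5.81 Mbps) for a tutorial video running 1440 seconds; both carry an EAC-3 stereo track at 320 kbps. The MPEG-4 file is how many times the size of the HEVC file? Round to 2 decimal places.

Audio: 320 kbps = 0.320 Mbps.
MPEG-4: 13.120 Mbps × 1440 s = 18892.8 Mb = 2.362 GB.
HEVC: 6.130 Mbps × 1440 s = 8827.2 Mb = 1.103 GB.
Ratio: 2.362 / 1.103 = 2.140.

2.14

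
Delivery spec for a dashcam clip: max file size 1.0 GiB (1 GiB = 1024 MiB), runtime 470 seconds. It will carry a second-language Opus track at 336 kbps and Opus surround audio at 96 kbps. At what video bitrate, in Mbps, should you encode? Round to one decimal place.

Budget: 1.0 GiB = 8589.9 Mb.
Total bitrate budget: 8589.9 Mb / 470 s = 18.276 Mbps.
Audio total: 336 + 96 = 432 kbps = 0.432 Mbps.
Video: 18.276 − 0.432 = 17.844 Mbps.

17.8 Mbps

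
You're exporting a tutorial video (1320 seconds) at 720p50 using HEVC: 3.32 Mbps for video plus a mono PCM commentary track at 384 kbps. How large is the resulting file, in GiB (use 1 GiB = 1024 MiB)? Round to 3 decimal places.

0.569 GiB

Audio: 384 kbps = 0.384 Mbps.
Total bitrate: 3.32 + 0.384 = 3.704 Mbps.
Stream data: 3.704 Mbps × 1320 s = 4889.3 Mb.
4,889 Mb = 611,160,000 bytes ÷ 1,073,741,824 = 0.5692 GiB.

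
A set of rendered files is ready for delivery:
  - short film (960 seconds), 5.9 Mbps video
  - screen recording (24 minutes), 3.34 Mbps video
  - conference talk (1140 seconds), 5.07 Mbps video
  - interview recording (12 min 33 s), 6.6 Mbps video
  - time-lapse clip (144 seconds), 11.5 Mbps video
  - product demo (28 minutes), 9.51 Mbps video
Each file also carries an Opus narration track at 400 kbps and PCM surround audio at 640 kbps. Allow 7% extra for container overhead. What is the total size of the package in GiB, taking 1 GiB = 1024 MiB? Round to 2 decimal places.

Audio total: 400 + 640 = 1040 kbps = 1.040 Mbps.
short film: 6.940 Mbps × 960 s × 1.07 = 7128.8 Mb
screen recording: 4.380 Mbps × 1440 s × 1.07 = 6748.7 Mb
conference talk: 6.110 Mbps × 1140 s × 1.07 = 7453.0 Mb
interview recording: 7.640 Mbps × 753 s × 1.07 = 6155.6 Mb
time-lapse clip: 12.540 Mbps × 144 s × 1.07 = 1932.2 Mb
product demo: 10.550 Mbps × 1680 s × 1.07 = 18964.7 Mb
Total: 48382.9 Mb = 6047.9 MB.
= 5.633 GiB.

5.63 GiB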